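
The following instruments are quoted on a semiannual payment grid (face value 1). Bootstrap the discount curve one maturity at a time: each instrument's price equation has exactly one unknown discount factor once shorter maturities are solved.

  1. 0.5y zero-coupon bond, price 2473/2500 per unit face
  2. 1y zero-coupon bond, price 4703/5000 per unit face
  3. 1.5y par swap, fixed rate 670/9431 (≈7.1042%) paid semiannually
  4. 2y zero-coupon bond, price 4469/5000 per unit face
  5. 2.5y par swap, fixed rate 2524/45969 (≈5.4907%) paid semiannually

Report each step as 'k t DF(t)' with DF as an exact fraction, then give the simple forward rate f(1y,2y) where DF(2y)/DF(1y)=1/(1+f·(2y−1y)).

step 1 [0.5y] zero: DF = P = 2473/2500 ≈ 0.989200
step 2 [1y] zero: DF = P = 4703/5000 ≈ 0.940600
step 3 [1.5y] swap r/2=335/9431: DF=(1 − 335/9431·(0.989200+0.940600))/(1+335/9431) = 1799/2000 ≈ 0.899500
step 4 [2y] zero: DF = P = 4469/5000 ≈ 0.893800
step 5 [2.5y] swap r/2=1262/45969: DF=(1 − 1262/45969·(0.989200+0.940600+0.899500+0.893800))/(1+1262/45969) = 4369/5000 ≈ 0.873800

1 1/2 2473/2500
2 1 4703/5000
3 3/2 1799/2000
4 2 4469/5000
5 5/2 4369/5000
f(1y,2y) = ((4703/5000)/(4469/5000) − 1)/(1) = 234/4469 ≈ 5.2361%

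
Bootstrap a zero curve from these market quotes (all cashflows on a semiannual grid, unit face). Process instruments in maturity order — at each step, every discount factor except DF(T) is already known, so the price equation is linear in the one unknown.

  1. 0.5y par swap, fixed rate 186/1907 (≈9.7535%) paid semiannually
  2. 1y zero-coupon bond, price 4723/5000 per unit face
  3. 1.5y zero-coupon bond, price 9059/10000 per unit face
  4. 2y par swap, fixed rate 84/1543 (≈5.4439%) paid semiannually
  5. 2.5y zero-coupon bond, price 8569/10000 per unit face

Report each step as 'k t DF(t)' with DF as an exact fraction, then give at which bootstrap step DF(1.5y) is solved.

step 1 [0.5y] swap r/2=93/1907: DF=(1 − 93/1907·(0))/(1+93/1907) = 1907/2000 ≈ 0.953500
step 2 [1y] zero: DF = P = 4723/5000 ≈ 0.944600
step 3 [1.5y] zero: DF = P = 9059/10000 ≈ 0.905900
step 4 [2y] swap r/2=42/1543: DF=(1 − 42/1543·(0.953500+0.944600+0.905900))/(1+42/1543) = 562/625 ≈ 0.899200
step 5 [2.5y] zero: DF = P = 8569/10000 ≈ 0.856900

1 1/2 1907/2000
2 1 4723/5000
3 3/2 9059/10000
4 2 562/625
5 5/2 8569/10000
DF(1.5y) is solved at step 3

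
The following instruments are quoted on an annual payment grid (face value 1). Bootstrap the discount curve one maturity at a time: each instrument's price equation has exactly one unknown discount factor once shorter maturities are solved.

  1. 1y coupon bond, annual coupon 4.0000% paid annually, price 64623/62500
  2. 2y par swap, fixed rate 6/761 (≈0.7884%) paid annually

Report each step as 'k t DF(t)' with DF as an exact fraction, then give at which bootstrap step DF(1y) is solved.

step 1 [1y] bond c/1=1/25: DF=(64623/62500 − 1/25·(0))/(1+1/25) = 4971/5000 ≈ 0.994200
step 2 [2y] swap r/1=6/761: DF=(1 − 6/761·(0.994200))/(1+6/761) = 2461/2500 ≈ 0.984400

1 1 4971/5000
2 2 2461/2500
DF(1y) is solved at step 1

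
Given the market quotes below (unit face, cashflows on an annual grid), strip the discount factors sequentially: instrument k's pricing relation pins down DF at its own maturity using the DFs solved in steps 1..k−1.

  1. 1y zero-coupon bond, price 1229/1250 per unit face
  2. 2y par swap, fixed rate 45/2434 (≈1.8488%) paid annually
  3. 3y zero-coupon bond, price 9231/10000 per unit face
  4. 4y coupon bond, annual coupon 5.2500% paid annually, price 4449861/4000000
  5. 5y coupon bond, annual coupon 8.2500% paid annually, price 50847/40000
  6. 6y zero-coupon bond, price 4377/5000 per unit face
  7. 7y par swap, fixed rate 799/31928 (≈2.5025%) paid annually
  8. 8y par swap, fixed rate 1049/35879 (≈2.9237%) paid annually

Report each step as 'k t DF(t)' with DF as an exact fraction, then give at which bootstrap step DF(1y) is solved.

step 1 [1y] zero: DF = P = 1229/1250 ≈ 0.983200
step 2 [2y] swap r/1=45/2434: DF=(1 − 45/2434·(0.983200))/(1+45/2434) = 241/250 ≈ 0.964000
step 3 [3y] zero: DF = P = 9231/10000 ≈ 0.923100
step 4 [4y] bond c/1=21/400: DF=(4449861/4000000 − 21/400·(0.983200+0.964000+0.923100))/(1+21/400) = 4569/5000 ≈ 0.913800
step 5 [5y] bond c/1=33/400: DF=(50847/40000 − 33/400·(0.983200+0.964000+0.923100+0.913800))/(1+33/400) = 8859/10000 ≈ 0.885900
step 6 [6y] zero: DF = P = 4377/5000 ≈ 0.875400
step 7 [7y] swap r/1=799/31928: DF=(1 − 799/31928·(0.983200+0.964000+0.923100+0.913800+0.885900+0.875400))/(1+799/31928) = 4201/5000 ≈ 0.840200
step 8 [8y] swap r/1=1049/35879: DF=(1 − 1049/35879·(0.983200+0.964000+0.923100+0.913800+0.885900+0.875400+0.840200))/(1+1049/35879) = 3951/5000 ≈ 0.790200

1 1 1229/1250
2 2 241/250
3 3 9231/10000
4 4 4569/5000
5 5 8859/10000
6 6 4377/5000
7 7 4201/5000
8 8 3951/5000
DF(1y) is solved at step 1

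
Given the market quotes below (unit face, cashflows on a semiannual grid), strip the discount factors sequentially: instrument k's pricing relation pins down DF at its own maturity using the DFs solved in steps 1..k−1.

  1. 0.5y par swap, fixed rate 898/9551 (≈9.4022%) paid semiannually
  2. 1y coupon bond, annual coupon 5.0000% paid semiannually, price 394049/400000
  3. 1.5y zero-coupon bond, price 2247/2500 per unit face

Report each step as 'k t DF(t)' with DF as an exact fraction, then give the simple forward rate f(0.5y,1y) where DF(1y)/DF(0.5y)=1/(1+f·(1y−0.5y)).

1 1/2 9551/10000
2 1 4689/5000
3 3/2 2247/2500
f(0.5y,1y) = ((9551/10000)/(4689/5000) − 1)/(1/2) = 173/4689 ≈ 3.6895%

step 1 [0.5y] swap r/2=449/9551: DF=(1 − 449/9551·(0))/(1+449/9551) = 9551/10000 ≈ 0.955100
step 2 [1y] bond c/2=1/40: DF=(394049/400000 − 1/40·(0.955100))/(1+1/40) = 4689/5000 ≈ 0.937800
step 3 [1.5y] zero: DF = P = 2247/2500 ≈ 0.898800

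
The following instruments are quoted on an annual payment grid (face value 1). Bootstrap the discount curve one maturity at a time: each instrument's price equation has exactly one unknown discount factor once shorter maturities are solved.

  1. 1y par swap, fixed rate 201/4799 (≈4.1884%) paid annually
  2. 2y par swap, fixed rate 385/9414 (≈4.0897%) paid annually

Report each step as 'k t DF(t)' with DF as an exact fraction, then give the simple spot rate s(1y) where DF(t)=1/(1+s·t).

1 1 4799/5000
2 2 923/1000
s(1y) = (1/(4799/5000) − 1)/(1) = 201/4799 ≈ 4.1884%

step 1 [1y] swap r/1=201/4799: DF=(1 − 201/4799·(0))/(1+201/4799) = 4799/5000 ≈ 0.959800
step 2 [2y] swap r/1=385/9414: DF=(1 − 385/9414·(0.959800))/(1+385/9414) = 923/1000 ≈ 0.923000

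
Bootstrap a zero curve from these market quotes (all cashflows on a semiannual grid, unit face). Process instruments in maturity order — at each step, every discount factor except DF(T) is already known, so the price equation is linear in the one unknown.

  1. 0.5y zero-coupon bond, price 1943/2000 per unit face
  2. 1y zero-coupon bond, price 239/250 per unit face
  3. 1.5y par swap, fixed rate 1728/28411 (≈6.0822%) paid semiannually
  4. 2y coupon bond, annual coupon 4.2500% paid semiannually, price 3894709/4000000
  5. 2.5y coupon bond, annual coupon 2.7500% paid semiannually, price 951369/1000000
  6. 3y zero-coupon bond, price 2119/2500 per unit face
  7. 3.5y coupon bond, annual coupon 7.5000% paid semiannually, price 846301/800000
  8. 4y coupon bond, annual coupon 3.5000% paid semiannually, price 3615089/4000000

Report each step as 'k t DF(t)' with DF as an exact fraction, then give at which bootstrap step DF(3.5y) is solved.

1 1/2 1943/2000
2 1 239/250
3 3/2 571/625
4 2 8943/10000
5 5/2 4439/5000
6 3 2119/2500
7 7/2 8219/10000
8 4 39/50
DF(3.5y) is solved at step 7

step 1 [0.5y] zero: DF = P = 1943/2000 ≈ 0.971500
step 2 [1y] zero: DF = P = 239/250 ≈ 0.956000
step 3 [1.5y] swap r/2=864/28411: DF=(1 − 864/28411·(0.971500+0.956000))/(1+864/28411) = 571/625 ≈ 0.913600
step 4 [2y] bond c/2=17/800: DF=(3894709/4000000 − 17/800·(0.971500+0.956000+0.913600))/(1+17/800) = 8943/10000 ≈ 0.894300
step 5 [2.5y] bond c/2=11/800: DF=(951369/1000000 − 11/800·(0.971500+0.956000+0.913600+0.894300))/(1+11/800) = 4439/5000 ≈ 0.887800
step 6 [3y] zero: DF = P = 2119/2500 ≈ 0.847600
step 7 [3.5y] bond c/2=3/80: DF=(846301/800000 − 3/80·(0.971500+0.956000+0.913600+0.894300+0.887800+0.847600))/(1+3/80) = 8219/10000 ≈ 0.821900
step 8 [4y] bond c/2=7/400: DF=(3615089/4000000 − 7/400·(0.971500+0.956000+0.913600+0.894300+0.887800+0.847600+0.821900))/(1+7/400) = 39/50 ≈ 0.780000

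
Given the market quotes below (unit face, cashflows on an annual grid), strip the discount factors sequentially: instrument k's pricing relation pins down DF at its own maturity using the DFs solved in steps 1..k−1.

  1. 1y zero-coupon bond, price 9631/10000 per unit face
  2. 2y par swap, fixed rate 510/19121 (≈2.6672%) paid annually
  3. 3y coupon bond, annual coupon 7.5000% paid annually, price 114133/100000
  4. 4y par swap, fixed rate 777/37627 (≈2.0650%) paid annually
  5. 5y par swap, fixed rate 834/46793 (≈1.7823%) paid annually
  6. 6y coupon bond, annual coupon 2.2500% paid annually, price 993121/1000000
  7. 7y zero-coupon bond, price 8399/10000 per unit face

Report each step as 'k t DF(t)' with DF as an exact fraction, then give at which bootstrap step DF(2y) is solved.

step 1 [1y] zero: DF = P = 9631/10000 ≈ 0.963100
step 2 [2y] swap r/1=510/19121: DF=(1 − 510/19121·(0.963100))/(1+510/19121) = 949/1000 ≈ 0.949000
step 3 [3y] bond c/1=3/40: DF=(114133/100000 − 3/40·(0.963100+0.949000))/(1+3/40) = 9283/10000 ≈ 0.928300
step 4 [4y] swap r/1=777/37627: DF=(1 − 777/37627·(0.963100+0.949000+0.928300))/(1+777/37627) = 9223/10000 ≈ 0.922300
step 5 [5y] swap r/1=834/46793: DF=(1 − 834/46793·(0.963100+0.949000+0.928300+0.922300))/(1+834/46793) = 4583/5000 ≈ 0.916600
step 6 [6y] bond c/1=9/400: DF=(993121/1000000 − 9/400·(0.963100+0.949000+0.928300+0.922300+0.916600))/(1+9/400) = 8683/10000 ≈ 0.868300
step 7 [7y] zero: DF = P = 8399/10000 ≈ 0.839900

1 1 9631/10000
2 2 949/1000
3 3 9283/10000
4 4 9223/10000
5 5 4583/5000
6 6 8683/10000
7 7 8399/10000
DF(2y) is solved at step 2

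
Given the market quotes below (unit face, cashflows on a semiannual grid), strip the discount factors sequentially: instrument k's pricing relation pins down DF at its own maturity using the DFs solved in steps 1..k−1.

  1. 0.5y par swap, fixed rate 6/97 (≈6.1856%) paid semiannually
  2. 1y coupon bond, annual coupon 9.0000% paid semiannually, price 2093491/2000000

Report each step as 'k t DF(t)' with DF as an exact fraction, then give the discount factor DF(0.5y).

step 1 [0.5y] swap r/2=3/97: DF=(1 − 3/97·(0))/(1+3/97) = 97/100 ≈ 0.970000
step 2 [1y] bond c/2=9/200: DF=(2093491/2000000 − 9/200·(0.970000))/(1+9/200) = 9599/10000 ≈ 0.959900

1 1/2 97/100
2 1 9599/10000
DF(0.5y) = 97/100 ≈ 0.970000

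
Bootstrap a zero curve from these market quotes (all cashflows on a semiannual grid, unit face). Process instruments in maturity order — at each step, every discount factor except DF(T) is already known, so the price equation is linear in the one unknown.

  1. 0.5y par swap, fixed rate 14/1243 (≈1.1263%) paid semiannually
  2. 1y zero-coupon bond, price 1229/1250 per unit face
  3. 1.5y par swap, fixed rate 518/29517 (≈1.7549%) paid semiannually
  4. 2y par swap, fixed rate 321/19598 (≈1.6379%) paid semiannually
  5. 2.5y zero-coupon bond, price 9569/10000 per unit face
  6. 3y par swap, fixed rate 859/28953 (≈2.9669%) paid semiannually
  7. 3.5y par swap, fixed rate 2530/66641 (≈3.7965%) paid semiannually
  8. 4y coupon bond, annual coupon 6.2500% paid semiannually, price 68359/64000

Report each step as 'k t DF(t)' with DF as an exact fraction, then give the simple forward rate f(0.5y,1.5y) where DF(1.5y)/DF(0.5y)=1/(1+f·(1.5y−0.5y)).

step 1 [0.5y] swap r/2=7/1243: DF=(1 − 7/1243·(0))/(1+7/1243) = 1243/1250 ≈ 0.994400
step 2 [1y] zero: DF = P = 1229/1250 ≈ 0.983200
step 3 [1.5y] swap r/2=259/29517: DF=(1 − 259/29517·(0.994400+0.983200))/(1+259/29517) = 9741/10000 ≈ 0.974100
step 4 [2y] swap r/2=321/39196: DF=(1 − 321/39196·(0.994400+0.983200+0.974100))/(1+321/39196) = 9679/10000 ≈ 0.967900
step 5 [2.5y] zero: DF = P = 9569/10000 ≈ 0.956900
step 6 [3y] swap r/2=859/57906: DF=(1 − 859/57906·(0.994400+0.983200+0.974100+0.967900+0.956900))/(1+859/57906) = 9141/10000 ≈ 0.914100
step 7 [3.5y] swap r/2=1265/66641: DF=(1 − 1265/66641·(0.994400+0.983200+0.974100+0.967900+0.956900+0.914100))/(1+1265/66641) = 1747/2000 ≈ 0.873500
step 8 [4y] bond c/2=1/32: DF=(68359/64000 − 1/32·(0.994400+0.983200+0.974100+0.967900+0.956900+0.914100+0.873500))/(1+1/32) = 4169/5000 ≈ 0.833800

1 1/2 1243/1250
2 1 1229/1250
3 3/2 9741/10000
4 2 9679/10000
5 5/2 9569/10000
6 3 9141/10000
7 7/2 1747/2000
8 4 4169/5000
f(0.5y,1.5y) = ((1243/1250)/(9741/10000) − 1)/(1) = 203/9741 ≈ 2.0840%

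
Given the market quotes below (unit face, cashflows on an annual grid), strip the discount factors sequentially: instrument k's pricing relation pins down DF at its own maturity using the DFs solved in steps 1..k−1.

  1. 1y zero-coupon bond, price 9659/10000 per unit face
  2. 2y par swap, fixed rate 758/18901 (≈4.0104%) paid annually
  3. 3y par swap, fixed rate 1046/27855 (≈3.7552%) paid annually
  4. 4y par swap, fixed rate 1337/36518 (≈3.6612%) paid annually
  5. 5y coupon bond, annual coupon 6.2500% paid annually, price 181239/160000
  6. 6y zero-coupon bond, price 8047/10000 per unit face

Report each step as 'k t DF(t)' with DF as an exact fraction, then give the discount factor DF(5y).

step 1 [1y] zero: DF = P = 9659/10000 ≈ 0.965900
step 2 [2y] swap r/1=758/18901: DF=(1 − 758/18901·(0.965900))/(1+758/18901) = 4621/5000 ≈ 0.924200
step 3 [3y] swap r/1=1046/27855: DF=(1 − 1046/27855·(0.965900+0.924200))/(1+1046/27855) = 4477/5000 ≈ 0.895400
step 4 [4y] swap r/1=1337/36518: DF=(1 − 1337/36518·(0.965900+0.924200+0.895400))/(1+1337/36518) = 8663/10000 ≈ 0.866300
step 5 [5y] bond c/1=1/16: DF=(181239/160000 − 1/16·(0.965900+0.924200+0.895400+0.866300))/(1+1/16) = 8513/10000 ≈ 0.851300
step 6 [6y] zero: DF = P = 8047/10000 ≈ 0.804700

1 1 9659/10000
2 2 4621/5000
3 3 4477/5000
4 4 8663/10000
5 5 8513/10000
6 6 8047/10000
DF(5y) = 8513/10000 ≈ 0.851300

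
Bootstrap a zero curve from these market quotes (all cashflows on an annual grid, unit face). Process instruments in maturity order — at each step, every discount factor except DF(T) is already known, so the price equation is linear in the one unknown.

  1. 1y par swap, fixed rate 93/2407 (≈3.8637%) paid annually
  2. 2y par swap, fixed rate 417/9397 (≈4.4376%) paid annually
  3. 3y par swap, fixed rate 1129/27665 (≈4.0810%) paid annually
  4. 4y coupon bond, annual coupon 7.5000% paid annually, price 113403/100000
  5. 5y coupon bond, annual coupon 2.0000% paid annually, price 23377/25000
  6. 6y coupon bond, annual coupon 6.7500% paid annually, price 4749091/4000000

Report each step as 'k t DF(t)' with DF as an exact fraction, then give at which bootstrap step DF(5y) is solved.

step 1 [1y] swap r/1=93/2407: DF=(1 − 93/2407·(0))/(1+93/2407) = 2407/2500 ≈ 0.962800
step 2 [2y] swap r/1=417/9397: DF=(1 − 417/9397·(0.962800))/(1+417/9397) = 4583/5000 ≈ 0.916600
step 3 [3y] swap r/1=1129/27665: DF=(1 − 1129/27665·(0.962800+0.916600))/(1+1129/27665) = 8871/10000 ≈ 0.887100
step 4 [4y] bond c/1=3/40: DF=(113403/100000 − 3/40·(0.962800+0.916600+0.887100))/(1+3/40) = 8619/10000 ≈ 0.861900
step 5 [5y] bond c/1=1/50: DF=(23377/25000 − 1/50·(0.962800+0.916600+0.887100+0.861900))/(1+1/50) = 1057/1250 ≈ 0.845600
step 6 [6y] bond c/1=27/400: DF=(4749091/4000000 − 27/400·(0.962800+0.916600+0.887100+0.861900+0.845600))/(1+27/400) = 8293/10000 ≈ 0.829300

1 1 2407/2500
2 2 4583/5000
3 3 8871/10000
4 4 8619/10000
5 5 1057/1250
6 6 8293/10000
DF(5y) is solved at step 5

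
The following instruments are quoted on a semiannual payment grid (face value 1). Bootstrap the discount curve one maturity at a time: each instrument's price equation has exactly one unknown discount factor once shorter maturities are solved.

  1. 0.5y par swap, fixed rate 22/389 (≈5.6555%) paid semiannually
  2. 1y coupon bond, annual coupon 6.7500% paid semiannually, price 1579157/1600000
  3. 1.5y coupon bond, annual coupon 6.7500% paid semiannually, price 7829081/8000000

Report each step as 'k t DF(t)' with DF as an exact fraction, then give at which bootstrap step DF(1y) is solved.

step 1 [0.5y] swap r/2=11/389: DF=(1 − 11/389·(0))/(1+11/389) = 389/400 ≈ 0.972500
step 2 [1y] bond c/2=27/800: DF=(1579157/1600000 − 27/800·(0.972500))/(1+27/800) = 923/1000 ≈ 0.923000
step 3 [1.5y] bond c/2=27/800: DF=(7829081/8000000 − 27/800·(0.972500+0.923000))/(1+27/800) = 553/625 ≈ 0.884800

1 1/2 389/400
2 1 923/1000
3 3/2 553/625
DF(1y) is solved at step 2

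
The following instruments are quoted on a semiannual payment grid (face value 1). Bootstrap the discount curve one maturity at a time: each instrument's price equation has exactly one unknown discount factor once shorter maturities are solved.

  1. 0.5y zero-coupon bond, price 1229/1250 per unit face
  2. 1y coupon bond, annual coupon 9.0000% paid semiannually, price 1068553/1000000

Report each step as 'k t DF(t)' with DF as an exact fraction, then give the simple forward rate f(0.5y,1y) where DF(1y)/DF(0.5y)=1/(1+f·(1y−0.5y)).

1 1/2 1229/1250
2 1 4901/5000
f(0.5y,1y) = ((1229/1250)/(4901/5000) − 1)/(1/2) = 30/4901 ≈ 0.6121%

step 1 [0.5y] zero: DF = P = 1229/1250 ≈ 0.983200
step 2 [1y] bond c/2=9/200: DF=(1068553/1000000 − 9/200·(0.983200))/(1+9/200) = 4901/5000 ≈ 0.980200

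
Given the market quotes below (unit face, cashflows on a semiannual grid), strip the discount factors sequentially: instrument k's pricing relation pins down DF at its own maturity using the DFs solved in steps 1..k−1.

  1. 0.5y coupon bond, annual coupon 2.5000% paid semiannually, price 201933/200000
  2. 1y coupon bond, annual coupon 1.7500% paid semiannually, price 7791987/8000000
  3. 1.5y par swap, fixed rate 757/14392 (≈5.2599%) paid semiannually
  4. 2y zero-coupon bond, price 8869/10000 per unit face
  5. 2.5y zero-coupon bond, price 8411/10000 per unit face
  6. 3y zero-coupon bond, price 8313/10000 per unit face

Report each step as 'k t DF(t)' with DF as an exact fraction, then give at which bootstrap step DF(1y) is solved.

step 1 [0.5y] bond c/2=1/80: DF=(201933/200000 − 1/80·(0))/(1+1/80) = 2493/2500 ≈ 0.997200
step 2 [1y] bond c/2=7/800: DF=(7791987/8000000 − 7/800·(0.997200))/(1+7/800) = 9569/10000 ≈ 0.956900
step 3 [1.5y] swap r/2=757/28784: DF=(1 − 757/28784·(0.997200+0.956900))/(1+757/28784) = 9243/10000 ≈ 0.924300
step 4 [2y] zero: DF = P = 8869/10000 ≈ 0.886900
step 5 [2.5y] zero: DF = P = 8411/10000 ≈ 0.841100
step 6 [3y] zero: DF = P = 8313/10000 ≈ 0.831300

1 1/2 2493/2500
2 1 9569/10000
3 3/2 9243/10000
4 2 8869/10000
5 5/2 8411/10000
6 3 8313/10000
DF(1y) is solved at step 2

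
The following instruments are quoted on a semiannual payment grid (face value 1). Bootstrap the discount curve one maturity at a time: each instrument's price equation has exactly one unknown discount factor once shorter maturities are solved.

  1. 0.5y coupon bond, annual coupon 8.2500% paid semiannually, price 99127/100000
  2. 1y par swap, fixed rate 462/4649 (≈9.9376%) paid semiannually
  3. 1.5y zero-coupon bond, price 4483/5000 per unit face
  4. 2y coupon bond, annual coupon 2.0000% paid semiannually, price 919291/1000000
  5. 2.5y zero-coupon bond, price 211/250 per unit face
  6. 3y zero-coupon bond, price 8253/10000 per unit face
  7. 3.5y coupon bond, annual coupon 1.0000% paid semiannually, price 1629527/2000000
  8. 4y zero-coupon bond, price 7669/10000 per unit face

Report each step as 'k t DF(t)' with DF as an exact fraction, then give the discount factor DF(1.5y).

step 1 [0.5y] bond c/2=33/800: DF=(99127/100000 − 33/800·(0))/(1+33/800) = 119/125 ≈ 0.952000
step 2 [1y] swap r/2=231/4649: DF=(1 − 231/4649·(0.952000))/(1+231/4649) = 2269/2500 ≈ 0.907600
step 3 [1.5y] zero: DF = P = 4483/5000 ≈ 0.896600
step 4 [2y] bond c/2=1/100: DF=(919291/1000000 − 1/100·(0.952000+0.907600+0.896600))/(1+1/100) = 8829/10000 ≈ 0.882900
step 5 [2.5y] zero: DF = P = 211/250 ≈ 0.844000
step 6 [3y] zero: DF = P = 8253/10000 ≈ 0.825300
step 7 [3.5y] bond c/2=1/200: DF=(1629527/2000000 − 1/200·(0.952000+0.907600+0.896600+0.882900+0.844000+0.825300))/(1+1/200) = 7843/10000 ≈ 0.784300
step 8 [4y] zero: DF = P = 7669/10000 ≈ 0.766900

1 1/2 119/125
2 1 2269/2500
3 3/2 4483/5000
4 2 8829/10000
5 5/2 211/250
6 3 8253/10000
7 7/2 7843/10000
8 4 7669/10000
DF(1.5y) = 4483/5000 ≈ 0.896600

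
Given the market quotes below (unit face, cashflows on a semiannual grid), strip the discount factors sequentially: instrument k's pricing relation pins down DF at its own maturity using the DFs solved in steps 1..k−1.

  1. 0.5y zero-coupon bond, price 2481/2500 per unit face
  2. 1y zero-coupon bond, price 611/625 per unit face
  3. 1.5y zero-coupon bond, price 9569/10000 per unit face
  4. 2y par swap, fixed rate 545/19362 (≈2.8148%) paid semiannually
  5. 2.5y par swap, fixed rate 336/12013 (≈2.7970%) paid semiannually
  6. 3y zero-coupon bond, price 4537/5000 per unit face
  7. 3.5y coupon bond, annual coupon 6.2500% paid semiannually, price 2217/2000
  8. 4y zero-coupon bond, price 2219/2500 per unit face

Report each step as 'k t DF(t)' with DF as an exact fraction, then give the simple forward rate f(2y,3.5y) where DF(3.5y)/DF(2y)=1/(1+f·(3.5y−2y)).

1 1/2 2481/2500
2 1 611/625
3 3/2 9569/10000
4 2 1891/2000
5 5/2 583/625
6 3 4537/5000
7 7/2 4509/5000
8 4 2219/2500
f(2y,3.5y) = ((1891/2000)/(4509/5000) − 1)/(3/2) = 437/13527 ≈ 3.2306%

step 1 [0.5y] zero: DF = P = 2481/2500 ≈ 0.992400
step 2 [1y] zero: DF = P = 611/625 ≈ 0.977600
step 3 [1.5y] zero: DF = P = 9569/10000 ≈ 0.956900
step 4 [2y] swap r/2=545/38724: DF=(1 − 545/38724·(0.992400+0.977600+0.956900))/(1+545/38724) = 1891/2000 ≈ 0.945500
step 5 [2.5y] swap r/2=168/12013: DF=(1 − 168/12013·(0.992400+0.977600+0.956900+0.945500))/(1+168/12013) = 583/625 ≈ 0.932800
step 6 [3y] zero: DF = P = 4537/5000 ≈ 0.907400
step 7 [3.5y] bond c/2=1/32: DF=(2217/2000 − 1/32·(0.992400+0.977600+0.956900+0.945500+0.932800+0.907400))/(1+1/32) = 4509/5000 ≈ 0.901800
step 8 [4y] zero: DF = P = 2219/2500 ≈ 0.887600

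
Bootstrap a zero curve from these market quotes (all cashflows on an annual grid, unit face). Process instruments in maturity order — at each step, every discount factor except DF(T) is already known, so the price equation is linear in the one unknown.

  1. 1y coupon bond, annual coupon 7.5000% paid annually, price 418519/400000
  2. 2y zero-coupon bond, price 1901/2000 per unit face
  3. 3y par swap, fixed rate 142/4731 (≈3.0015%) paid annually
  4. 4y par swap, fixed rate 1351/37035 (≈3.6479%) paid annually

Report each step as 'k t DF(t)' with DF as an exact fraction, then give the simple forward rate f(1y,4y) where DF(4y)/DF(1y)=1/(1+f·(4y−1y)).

1 1 9733/10000
2 2 1901/2000
3 3 2287/2500
4 4 8649/10000
f(1y,4y) = ((9733/10000)/(8649/10000) − 1)/(3) = 1084/25947 ≈ 4.1777%

step 1 [1y] bond c/1=3/40: DF=(418519/400000 − 3/40·(0))/(1+3/40) = 9733/10000 ≈ 0.973300
step 2 [2y] zero: DF = P = 1901/2000 ≈ 0.950500
step 3 [3y] swap r/1=142/4731: DF=(1 − 142/4731·(0.973300+0.950500))/(1+142/4731) = 2287/2500 ≈ 0.914800
step 4 [4y] swap r/1=1351/37035: DF=(1 − 1351/37035·(0.973300+0.950500+0.914800))/(1+1351/37035) = 8649/10000 ≈ 0.864900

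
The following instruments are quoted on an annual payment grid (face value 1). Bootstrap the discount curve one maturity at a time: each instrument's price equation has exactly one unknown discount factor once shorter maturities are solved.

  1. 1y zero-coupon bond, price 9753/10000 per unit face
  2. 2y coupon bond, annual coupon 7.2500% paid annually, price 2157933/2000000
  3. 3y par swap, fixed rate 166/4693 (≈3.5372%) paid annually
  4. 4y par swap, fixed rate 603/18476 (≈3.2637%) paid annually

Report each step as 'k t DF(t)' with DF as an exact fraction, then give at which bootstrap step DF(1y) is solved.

step 1 [1y] zero: DF = P = 9753/10000 ≈ 0.975300
step 2 [2y] bond c/1=29/400: DF=(2157933/2000000 − 29/400·(0.975300))/(1+29/400) = 9401/10000 ≈ 0.940100
step 3 [3y] swap r/1=166/4693: DF=(1 − 166/4693·(0.975300+0.940100))/(1+166/4693) = 2251/2500 ≈ 0.900400
step 4 [4y] swap r/1=603/18476: DF=(1 − 603/18476·(0.975300+0.940100+0.900400))/(1+603/18476) = 4397/5000 ≈ 0.879400

1 1 9753/10000
2 2 9401/10000
3 3 2251/2500
4 4 4397/5000
DF(1y) is solved at step 1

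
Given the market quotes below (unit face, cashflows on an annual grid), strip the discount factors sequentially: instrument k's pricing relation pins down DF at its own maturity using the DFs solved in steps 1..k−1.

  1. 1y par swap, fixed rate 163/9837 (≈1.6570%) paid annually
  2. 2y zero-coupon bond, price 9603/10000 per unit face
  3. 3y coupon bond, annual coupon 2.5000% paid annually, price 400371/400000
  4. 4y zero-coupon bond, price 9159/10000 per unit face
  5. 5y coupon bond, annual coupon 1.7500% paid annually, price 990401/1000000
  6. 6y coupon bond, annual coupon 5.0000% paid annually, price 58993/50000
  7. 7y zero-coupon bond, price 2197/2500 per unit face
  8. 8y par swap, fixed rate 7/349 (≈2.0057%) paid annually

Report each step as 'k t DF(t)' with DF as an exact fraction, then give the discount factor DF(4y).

step 1 [1y] swap r/1=163/9837: DF=(1 − 163/9837·(0))/(1+163/9837) = 9837/10000 ≈ 0.983700
step 2 [2y] zero: DF = P = 9603/10000 ≈ 0.960300
step 3 [3y] bond c/1=1/40: DF=(400371/400000 − 1/40·(0.983700+0.960300))/(1+1/40) = 9291/10000 ≈ 0.929100
step 4 [4y] zero: DF = P = 9159/10000 ≈ 0.915900
step 5 [5y] bond c/1=7/400: DF=(990401/1000000 − 7/400·(0.983700+0.960300+0.929100+0.915900))/(1+7/400) = 4541/5000 ≈ 0.908200
step 6 [6y] bond c/1=1/20: DF=(58993/50000 − 1/20·(0.983700+0.960300+0.929100+0.915900+0.908200))/(1+1/20) = 9/10 ≈ 0.900000
step 7 [7y] zero: DF = P = 2197/2500 ≈ 0.878800
step 8 [8y] swap r/1=7/349: DF=(1 − 7/349·(0.983700+0.960300+0.929100+0.915900+0.908200+0.900000+0.878800))/(1+7/349) = 853/1000 ≈ 0.853000

1 1 9837/10000
2 2 9603/10000
3 3 9291/10000
4 4 9159/10000
5 5 4541/5000
6 6 9/10
7 7 2197/2500
8 8 853/1000
DF(4y) = 9159/10000 ≈ 0.915900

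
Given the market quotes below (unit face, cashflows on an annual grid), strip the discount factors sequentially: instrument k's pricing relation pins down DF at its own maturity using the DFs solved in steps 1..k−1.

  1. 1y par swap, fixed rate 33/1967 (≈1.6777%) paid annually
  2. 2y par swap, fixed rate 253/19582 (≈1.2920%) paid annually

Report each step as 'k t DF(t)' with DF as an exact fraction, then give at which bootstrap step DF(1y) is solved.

1 1 1967/2000
2 2 9747/10000
DF(1y) is solved at step 1

step 1 [1y] swap r/1=33/1967: DF=(1 − 33/1967·(0))/(1+33/1967) = 1967/2000 ≈ 0.983500
step 2 [2y] swap r/1=253/19582: DF=(1 − 253/19582·(0.983500))/(1+253/19582) = 9747/10000 ≈ 0.974700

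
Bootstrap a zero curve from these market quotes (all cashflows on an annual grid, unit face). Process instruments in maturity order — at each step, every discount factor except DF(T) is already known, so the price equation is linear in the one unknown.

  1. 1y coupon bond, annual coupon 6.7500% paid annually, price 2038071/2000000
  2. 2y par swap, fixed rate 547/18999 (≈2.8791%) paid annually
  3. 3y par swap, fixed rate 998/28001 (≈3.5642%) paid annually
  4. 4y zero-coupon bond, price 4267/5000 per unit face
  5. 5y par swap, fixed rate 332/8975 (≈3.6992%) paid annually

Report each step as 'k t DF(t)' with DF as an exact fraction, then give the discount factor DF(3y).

1 1 4773/5000
2 2 9453/10000
3 3 4501/5000
4 4 4267/5000
5 5 417/500
DF(3y) = 4501/5000 ≈ 0.900200

step 1 [1y] bond c/1=27/400: DF=(2038071/2000000 − 27/400·(0))/(1+27/400) = 4773/5000 ≈ 0.954600
step 2 [2y] swap r/1=547/18999: DF=(1 − 547/18999·(0.954600))/(1+547/18999) = 9453/10000 ≈ 0.945300
step 3 [3y] swap r/1=998/28001: DF=(1 − 998/28001·(0.954600+0.945300))/(1+998/28001) = 4501/5000 ≈ 0.900200
step 4 [4y] zero: DF = P = 4267/5000 ≈ 0.853400
step 5 [5y] swap r/1=332/8975: DF=(1 − 332/8975·(0.954600+0.945300+0.900200+0.853400))/(1+332/8975) = 417/500 ≈ 0.834000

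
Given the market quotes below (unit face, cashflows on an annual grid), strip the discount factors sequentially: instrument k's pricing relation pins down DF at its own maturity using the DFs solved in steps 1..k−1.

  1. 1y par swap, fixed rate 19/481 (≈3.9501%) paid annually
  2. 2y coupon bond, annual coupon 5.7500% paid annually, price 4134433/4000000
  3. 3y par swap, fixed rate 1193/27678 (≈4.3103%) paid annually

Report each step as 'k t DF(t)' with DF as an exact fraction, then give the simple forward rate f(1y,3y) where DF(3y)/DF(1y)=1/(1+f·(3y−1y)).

step 1 [1y] swap r/1=19/481: DF=(1 − 19/481·(0))/(1+19/481) = 481/500 ≈ 0.962000
step 2 [2y] bond c/1=23/400: DF=(4134433/4000000 − 23/400·(0.962000))/(1+23/400) = 9251/10000 ≈ 0.925100
step 3 [3y] swap r/1=1193/27678: DF=(1 − 1193/27678·(0.962000+0.925100))/(1+1193/27678) = 8807/10000 ≈ 0.880700

1 1 481/500
2 2 9251/10000
3 3 8807/10000
f(1y,3y) = ((481/500)/(8807/10000) − 1)/(2) = 813/17614 ≈ 4.6156%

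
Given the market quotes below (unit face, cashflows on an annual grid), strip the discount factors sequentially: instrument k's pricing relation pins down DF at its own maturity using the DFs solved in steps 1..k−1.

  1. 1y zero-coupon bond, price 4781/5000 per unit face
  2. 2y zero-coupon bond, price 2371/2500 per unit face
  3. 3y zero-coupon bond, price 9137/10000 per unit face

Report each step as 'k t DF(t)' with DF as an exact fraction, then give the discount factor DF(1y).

1 1 4781/5000
2 2 2371/2500
3 3 9137/10000
DF(1y) = 4781/5000 ≈ 0.956200

step 1 [1y] zero: DF = P = 4781/5000 ≈ 0.956200
step 2 [2y] zero: DF = P = 2371/2500 ≈ 0.948400
step 3 [3y] zero: DF = P = 9137/10000 ≈ 0.913700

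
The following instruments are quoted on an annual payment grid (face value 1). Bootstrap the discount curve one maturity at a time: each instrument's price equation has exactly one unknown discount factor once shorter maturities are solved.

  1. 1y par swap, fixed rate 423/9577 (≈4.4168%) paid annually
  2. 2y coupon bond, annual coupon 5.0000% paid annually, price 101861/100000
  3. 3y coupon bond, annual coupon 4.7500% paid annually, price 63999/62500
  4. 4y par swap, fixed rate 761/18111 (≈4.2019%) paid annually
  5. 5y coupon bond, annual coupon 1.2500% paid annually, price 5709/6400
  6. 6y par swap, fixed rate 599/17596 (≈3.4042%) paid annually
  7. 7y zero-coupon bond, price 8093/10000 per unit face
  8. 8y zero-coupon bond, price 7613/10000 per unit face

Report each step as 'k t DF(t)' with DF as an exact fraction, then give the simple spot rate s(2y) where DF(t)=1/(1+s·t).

step 1 [1y] swap r/1=423/9577: DF=(1 − 423/9577·(0))/(1+423/9577) = 9577/10000 ≈ 0.957700
step 2 [2y] bond c/1=1/20: DF=(101861/100000 − 1/20·(0.957700))/(1+1/20) = 1849/2000 ≈ 0.924500
step 3 [3y] bond c/1=19/400: DF=(63999/62500 − 19/400·(0.957700+0.924500))/(1+19/400) = 4461/5000 ≈ 0.892200
step 4 [4y] swap r/1=761/18111: DF=(1 − 761/18111·(0.957700+0.924500+0.892200))/(1+761/18111) = 4239/5000 ≈ 0.847800
step 5 [5y] bond c/1=1/80: DF=(5709/6400 − 1/80·(0.957700+0.924500+0.892200+0.847800))/(1+1/80) = 8363/10000 ≈ 0.836300
step 6 [6y] swap r/1=599/17596: DF=(1 − 599/17596·(0.957700+0.924500+0.892200+0.847800+0.836300))/(1+599/17596) = 8203/10000 ≈ 0.820300
step 7 [7y] zero: DF = P = 8093/10000 ≈ 0.809300
step 8 [8y] zero: DF = P = 7613/10000 ≈ 0.761300

1 1 9577/10000
2 2 1849/2000
3 3 4461/5000
4 4 4239/5000
5 5 8363/10000
6 6 8203/10000
7 7 8093/10000
8 8 7613/10000
s(2y) = (1/(1849/2000) − 1)/(2) = 151/3698 ≈ 4.0833%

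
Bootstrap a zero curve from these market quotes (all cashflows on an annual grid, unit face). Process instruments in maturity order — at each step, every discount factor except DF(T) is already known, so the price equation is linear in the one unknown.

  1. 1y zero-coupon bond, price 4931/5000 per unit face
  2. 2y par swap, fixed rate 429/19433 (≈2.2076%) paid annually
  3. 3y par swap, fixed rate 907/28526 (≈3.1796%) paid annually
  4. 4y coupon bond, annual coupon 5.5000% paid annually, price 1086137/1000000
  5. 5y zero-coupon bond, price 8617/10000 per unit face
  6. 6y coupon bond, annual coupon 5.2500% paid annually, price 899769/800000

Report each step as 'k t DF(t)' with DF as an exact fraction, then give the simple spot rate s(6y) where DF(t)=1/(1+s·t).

step 1 [1y] zero: DF = P = 4931/5000 ≈ 0.986200
step 2 [2y] swap r/1=429/19433: DF=(1 − 429/19433·(0.986200))/(1+429/19433) = 9571/10000 ≈ 0.957100
step 3 [3y] swap r/1=907/28526: DF=(1 − 907/28526·(0.986200+0.957100))/(1+907/28526) = 9093/10000 ≈ 0.909300
step 4 [4y] bond c/1=11/200: DF=(1086137/1000000 − 11/200·(0.986200+0.957100+0.909300))/(1+11/200) = 1101/1250 ≈ 0.880800
step 5 [5y] zero: DF = P = 8617/10000 ≈ 0.861700
step 6 [6y] bond c/1=21/400: DF=(899769/800000 − 21/400·(0.986200+0.957100+0.909300+0.880800+0.861700))/(1+21/400) = 4197/5000 ≈ 0.839400

1 1 4931/5000
2 2 9571/10000
3 3 9093/10000
4 4 1101/1250
5 5 8617/10000
6 6 4197/5000
s(6y) = (1/(4197/5000) − 1)/(6) = 803/25182 ≈ 3.1888%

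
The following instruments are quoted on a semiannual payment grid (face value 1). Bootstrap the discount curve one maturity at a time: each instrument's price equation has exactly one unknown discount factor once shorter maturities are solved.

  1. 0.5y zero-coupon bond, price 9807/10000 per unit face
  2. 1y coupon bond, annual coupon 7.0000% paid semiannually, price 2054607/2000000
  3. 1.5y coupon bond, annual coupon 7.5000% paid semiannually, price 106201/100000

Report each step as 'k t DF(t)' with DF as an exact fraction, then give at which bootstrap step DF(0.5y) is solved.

1 1/2 9807/10000
2 1 4797/5000
3 3/2 1907/2000
DF(0.5y) is solved at step 1

step 1 [0.5y] zero: DF = P = 9807/10000 ≈ 0.980700
step 2 [1y] bond c/2=7/200: DF=(2054607/2000000 − 7/200·(0.980700))/(1+7/200) = 4797/5000 ≈ 0.959400
step 3 [1.5y] bond c/2=3/80: DF=(106201/100000 − 3/80·(0.980700+0.959400))/(1+3/80) = 1907/2000 ≈ 0.953500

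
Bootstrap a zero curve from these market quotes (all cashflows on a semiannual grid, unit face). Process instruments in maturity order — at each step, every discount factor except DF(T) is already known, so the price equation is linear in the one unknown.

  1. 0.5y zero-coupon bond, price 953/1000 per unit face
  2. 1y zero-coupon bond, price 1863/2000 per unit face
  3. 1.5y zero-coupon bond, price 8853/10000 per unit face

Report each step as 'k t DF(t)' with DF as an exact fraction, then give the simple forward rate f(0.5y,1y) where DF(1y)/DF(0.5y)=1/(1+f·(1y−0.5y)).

step 1 [0.5y] zero: DF = P = 953/1000 ≈ 0.953000
step 2 [1y] zero: DF = P = 1863/2000 ≈ 0.931500
step 3 [1.5y] zero: DF = P = 8853/10000 ≈ 0.885300

1 1/2 953/1000
2 1 1863/2000
3 3/2 8853/10000
f(0.5y,1y) = ((953/1000)/(1863/2000) − 1)/(1/2) = 86/1863 ≈ 4.6162%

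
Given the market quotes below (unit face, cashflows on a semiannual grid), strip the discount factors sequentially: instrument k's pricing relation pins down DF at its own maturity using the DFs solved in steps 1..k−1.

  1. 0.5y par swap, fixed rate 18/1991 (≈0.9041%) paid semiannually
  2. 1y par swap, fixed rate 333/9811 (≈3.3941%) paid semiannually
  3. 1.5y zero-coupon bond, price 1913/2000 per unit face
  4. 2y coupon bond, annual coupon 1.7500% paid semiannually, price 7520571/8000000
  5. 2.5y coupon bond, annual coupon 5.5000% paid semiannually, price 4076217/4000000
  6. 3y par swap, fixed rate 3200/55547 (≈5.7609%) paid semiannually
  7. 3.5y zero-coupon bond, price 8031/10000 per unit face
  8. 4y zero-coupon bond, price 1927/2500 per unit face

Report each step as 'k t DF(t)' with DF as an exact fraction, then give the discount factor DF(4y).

1 1/2 1991/2000
2 1 9667/10000
3 3/2 1913/2000
4 2 4533/5000
5 5/2 4447/5000
6 3 21/25
7 7/2 8031/10000
8 4 1927/2500
DF(4y) = 1927/2500 ≈ 0.770800

step 1 [0.5y] swap r/2=9/1991: DF=(1 − 9/1991·(0))/(1+9/1991) = 1991/2000 ≈ 0.995500
step 2 [1y] swap r/2=333/19622: DF=(1 − 333/19622·(0.995500))/(1+333/19622) = 9667/10000 ≈ 0.966700
step 3 [1.5y] zero: DF = P = 1913/2000 ≈ 0.956500
step 4 [2y] bond c/2=7/800: DF=(7520571/8000000 − 7/800·(0.995500+0.966700+0.956500))/(1+7/800) = 4533/5000 ≈ 0.906600
step 5 [2.5y] bond c/2=11/400: DF=(4076217/4000000 − 11/400·(0.995500+0.966700+0.956500+0.906600))/(1+11/400) = 4447/5000 ≈ 0.889400
step 6 [3y] swap r/2=1600/55547: DF=(1 − 1600/55547·(0.995500+0.966700+0.956500+0.906600+0.889400))/(1+1600/55547) = 21/25 ≈ 0.840000
step 7 [3.5y] zero: DF = P = 8031/10000 ≈ 0.803100
step 8 [4y] zero: DF = P = 1927/2500 ≈ 0.770800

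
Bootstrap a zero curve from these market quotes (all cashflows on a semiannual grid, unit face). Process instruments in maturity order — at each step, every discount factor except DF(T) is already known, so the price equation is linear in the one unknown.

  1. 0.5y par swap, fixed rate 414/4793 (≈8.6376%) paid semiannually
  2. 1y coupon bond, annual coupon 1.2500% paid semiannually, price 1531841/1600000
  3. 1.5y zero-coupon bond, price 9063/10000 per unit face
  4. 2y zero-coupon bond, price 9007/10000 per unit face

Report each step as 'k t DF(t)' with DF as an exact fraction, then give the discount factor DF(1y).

1 1/2 4793/5000
2 1 1891/2000
3 3/2 9063/10000
4 2 9007/10000
DF(1y) = 1891/2000 ≈ 0.945500

step 1 [0.5y] swap r/2=207/4793: DF=(1 − 207/4793·(0))/(1+207/4793) = 4793/5000 ≈ 0.958600
step 2 [1y] bond c/2=1/160: DF=(1531841/1600000 − 1/160·(0.958600))/(1+1/160) = 1891/2000 ≈ 0.945500
step 3 [1.5y] zero: DF = P = 9063/10000 ≈ 0.906300
step 4 [2y] zero: DF = P = 9007/10000 ≈ 0.900700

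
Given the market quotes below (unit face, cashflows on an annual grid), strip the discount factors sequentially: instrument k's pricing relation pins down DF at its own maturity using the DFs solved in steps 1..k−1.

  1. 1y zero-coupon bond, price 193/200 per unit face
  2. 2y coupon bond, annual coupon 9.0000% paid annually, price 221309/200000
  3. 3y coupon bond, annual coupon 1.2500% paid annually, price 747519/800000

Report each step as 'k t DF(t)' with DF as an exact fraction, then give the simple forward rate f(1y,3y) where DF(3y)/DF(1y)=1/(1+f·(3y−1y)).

1 1 193/200
2 2 1871/2000
3 3 4497/5000
f(1y,3y) = ((193/200)/(4497/5000) − 1)/(2) = 164/4497 ≈ 3.6469%

step 1 [1y] zero: DF = P = 193/200 ≈ 0.965000
step 2 [2y] bond c/1=9/100: DF=(221309/200000 − 9/100·(0.965000))/(1+9/100) = 1871/2000 ≈ 0.935500
step 3 [3y] bond c/1=1/80: DF=(747519/800000 − 1/80·(0.965000+0.935500))/(1+1/80) = 4497/5000 ≈ 0.899400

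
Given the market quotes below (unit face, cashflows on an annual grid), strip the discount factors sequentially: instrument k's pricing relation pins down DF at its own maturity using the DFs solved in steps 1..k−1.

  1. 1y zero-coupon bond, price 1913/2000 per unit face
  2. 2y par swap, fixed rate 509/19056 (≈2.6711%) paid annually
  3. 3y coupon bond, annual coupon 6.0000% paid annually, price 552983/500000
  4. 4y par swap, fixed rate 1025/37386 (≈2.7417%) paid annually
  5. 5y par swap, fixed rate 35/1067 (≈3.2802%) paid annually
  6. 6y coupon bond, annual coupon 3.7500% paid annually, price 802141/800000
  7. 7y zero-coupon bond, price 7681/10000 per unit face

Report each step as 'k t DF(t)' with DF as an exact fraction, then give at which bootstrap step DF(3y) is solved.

1 1 1913/2000
2 2 9491/10000
3 3 1871/2000
4 4 359/400
5 5 1699/2000
6 6 4003/5000
7 7 7681/10000
DF(3y) is solved at step 3

step 1 [1y] zero: DF = P = 1913/2000 ≈ 0.956500
step 2 [2y] swap r/1=509/19056: DF=(1 − 509/19056·(0.956500))/(1+509/19056) = 9491/10000 ≈ 0.949100
step 3 [3y] bond c/1=3/50: DF=(552983/500000 − 3/50·(0.956500+0.949100))/(1+3/50) = 1871/2000 ≈ 0.935500
step 4 [4y] swap r/1=1025/37386: DF=(1 − 1025/37386·(0.956500+0.949100+0.935500))/(1+1025/37386) = 359/400 ≈ 0.897500
step 5 [5y] swap r/1=35/1067: DF=(1 − 35/1067·(0.956500+0.949100+0.935500+0.897500))/(1+35/1067) = 1699/2000 ≈ 0.849500
step 6 [6y] bond c/1=3/80: DF=(802141/800000 − 3/80·(0.956500+0.949100+0.935500+0.897500+0.849500))/(1+3/80) = 4003/5000 ≈ 0.800600
step 7 [7y] zero: DF = P = 7681/10000 ≈ 0.768100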